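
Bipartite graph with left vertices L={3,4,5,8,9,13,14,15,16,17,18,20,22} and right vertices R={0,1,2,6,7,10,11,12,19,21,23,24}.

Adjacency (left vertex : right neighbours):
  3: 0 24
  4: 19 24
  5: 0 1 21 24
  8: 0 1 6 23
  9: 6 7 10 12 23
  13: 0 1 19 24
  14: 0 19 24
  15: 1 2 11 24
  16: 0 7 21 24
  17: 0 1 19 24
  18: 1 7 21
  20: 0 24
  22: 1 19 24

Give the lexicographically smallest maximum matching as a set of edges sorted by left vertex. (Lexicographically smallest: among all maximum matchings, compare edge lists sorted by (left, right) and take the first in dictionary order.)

|M| = 9 (so the lex-smallest maximum matching has 9 edges)
process left vertices in ascending order; for each, take the smallest-labelled available neighbour that still permits 9 edges overall, or leave it unmatched if none does
lex-smallest matching: {3-0, 4-19, 5-1, 8-6, 9-10, 13-24, 15-2, 16-7, 18-21}

Lex-smallest maximum matching: {(3,0), (4,19), (5,1), (8,6), (9,10), (13,24), (15,2), (16,7), (18,21)}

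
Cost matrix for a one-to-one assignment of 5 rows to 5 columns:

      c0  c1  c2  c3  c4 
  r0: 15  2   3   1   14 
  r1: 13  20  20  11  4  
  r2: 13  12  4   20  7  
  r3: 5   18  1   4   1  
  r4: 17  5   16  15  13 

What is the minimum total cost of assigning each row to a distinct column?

optimal assignment: row0→col3 (cost 1), row1→col4 (cost 4), row2→col2 (cost 4), row3→col0 (cost 5), row4→col1 (cost 5)
total = 1 + 4 + 4 + 5 + 5 = 19

Minimum assignment cost: 19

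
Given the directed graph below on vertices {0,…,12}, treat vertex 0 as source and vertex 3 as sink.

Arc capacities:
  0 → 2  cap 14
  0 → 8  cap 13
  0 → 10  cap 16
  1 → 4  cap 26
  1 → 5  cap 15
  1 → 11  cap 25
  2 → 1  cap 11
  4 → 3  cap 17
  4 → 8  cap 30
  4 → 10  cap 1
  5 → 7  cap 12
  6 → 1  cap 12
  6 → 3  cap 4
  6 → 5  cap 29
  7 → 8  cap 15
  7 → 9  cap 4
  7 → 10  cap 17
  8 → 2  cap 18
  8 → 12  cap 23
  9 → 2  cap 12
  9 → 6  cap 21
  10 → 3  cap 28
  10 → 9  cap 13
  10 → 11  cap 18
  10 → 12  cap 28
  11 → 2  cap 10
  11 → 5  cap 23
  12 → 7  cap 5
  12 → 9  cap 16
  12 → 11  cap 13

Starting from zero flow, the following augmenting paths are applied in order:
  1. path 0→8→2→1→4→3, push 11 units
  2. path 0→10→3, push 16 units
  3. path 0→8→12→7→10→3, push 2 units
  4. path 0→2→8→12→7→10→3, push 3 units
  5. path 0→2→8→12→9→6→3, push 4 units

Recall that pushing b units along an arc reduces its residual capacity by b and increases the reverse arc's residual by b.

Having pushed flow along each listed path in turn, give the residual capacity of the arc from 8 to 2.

Residual capacity of (8,2): 14

after path 1 (0→8→2→1→4→3, push 11): res(8,2)=7
after path 2 (0→10→3, push 16): res(8,2)=7
after path 3 (0→8→12→7→10→3, push 2): res(8,2)=7
after path 4 (0→2→8→12→7→10→3, push 3): res(8,2)=10
after path 5 (0→2→8→12→9→6→3, push 4): res(8,2)=14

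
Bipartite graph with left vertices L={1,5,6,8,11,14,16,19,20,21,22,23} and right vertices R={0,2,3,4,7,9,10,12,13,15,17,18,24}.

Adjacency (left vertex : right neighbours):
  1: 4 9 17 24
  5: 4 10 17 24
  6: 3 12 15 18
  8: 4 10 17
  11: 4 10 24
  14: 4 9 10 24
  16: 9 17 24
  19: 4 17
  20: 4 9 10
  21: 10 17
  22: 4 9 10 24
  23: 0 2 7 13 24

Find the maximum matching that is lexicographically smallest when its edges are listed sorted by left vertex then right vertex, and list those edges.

|M| = 7 (so the lex-smallest maximum matching has 7 edges)
process left vertices in ascending order; for each, take the smallest-labelled available neighbour that still permits 7 edges overall, or leave it unmatched if none does
lex-smallest matching: {1-4, 5-10, 6-3, 8-17, 11-24, 14-9, 23-0}

Lex-smallest maximum matching: {(1,4), (5,10), (6,3), (8,17), (11,24), (14,9), (23,0)}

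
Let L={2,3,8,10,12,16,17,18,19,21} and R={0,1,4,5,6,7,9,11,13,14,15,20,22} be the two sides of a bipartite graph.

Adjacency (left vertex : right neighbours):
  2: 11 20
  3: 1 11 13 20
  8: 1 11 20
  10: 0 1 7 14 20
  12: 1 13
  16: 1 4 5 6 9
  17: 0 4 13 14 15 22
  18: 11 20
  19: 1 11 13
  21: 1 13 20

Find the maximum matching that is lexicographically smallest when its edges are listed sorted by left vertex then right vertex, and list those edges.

Lex-smallest maximum matching: {(2,11), (3,1), (8,20), (10,0), (12,13), (16,4), (17,14)}

|M| = 7 (so the lex-smallest maximum matching has 7 edges)
process left vertices in ascending order; for each, take the smallest-labelled available neighbour that still permits 7 edges overall, or leave it unmatched if none does
lex-smallest matching: {2-11, 3-1, 8-20, 10-0, 12-13, 16-4, 17-14}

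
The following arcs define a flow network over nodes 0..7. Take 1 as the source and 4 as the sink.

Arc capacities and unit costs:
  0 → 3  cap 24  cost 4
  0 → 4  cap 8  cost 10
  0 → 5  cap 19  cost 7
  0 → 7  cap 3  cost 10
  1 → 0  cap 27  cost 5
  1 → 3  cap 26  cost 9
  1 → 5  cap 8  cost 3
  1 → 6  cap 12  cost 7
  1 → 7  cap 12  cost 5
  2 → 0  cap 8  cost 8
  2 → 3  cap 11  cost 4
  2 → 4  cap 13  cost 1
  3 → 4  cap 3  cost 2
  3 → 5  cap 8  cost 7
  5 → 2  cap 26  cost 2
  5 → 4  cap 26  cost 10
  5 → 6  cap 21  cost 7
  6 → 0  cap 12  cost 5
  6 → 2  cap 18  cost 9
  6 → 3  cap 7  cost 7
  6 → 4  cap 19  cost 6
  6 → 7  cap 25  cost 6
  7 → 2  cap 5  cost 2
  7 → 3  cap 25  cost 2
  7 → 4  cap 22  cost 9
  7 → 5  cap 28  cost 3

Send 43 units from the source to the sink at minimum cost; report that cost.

shortest-cost path #1: 1→5→2→4 push 8 @ unit cost 6 (adds 48)
shortest-cost path #2: 1→7→2→4 push 5 @ unit cost 8 (adds 40)
shortest-cost path #3: 1→7→3→4 push 3 @ unit cost 9 (adds 27)
shortest-cost path #4: 1→6→4 push 12 @ unit cost 13 (adds 156)
shortest-cost path #5: 1→7→4 push 4 @ unit cost 14 (adds 56)
shortest-cost path #6: 1→0→4 push 8 @ unit cost 15 (adds 120)
shortest-cost path #7: 1→3→7→4 push 3 @ unit cost 16 (adds 48)
total cost = 495

Minimum cost for 43 units: 495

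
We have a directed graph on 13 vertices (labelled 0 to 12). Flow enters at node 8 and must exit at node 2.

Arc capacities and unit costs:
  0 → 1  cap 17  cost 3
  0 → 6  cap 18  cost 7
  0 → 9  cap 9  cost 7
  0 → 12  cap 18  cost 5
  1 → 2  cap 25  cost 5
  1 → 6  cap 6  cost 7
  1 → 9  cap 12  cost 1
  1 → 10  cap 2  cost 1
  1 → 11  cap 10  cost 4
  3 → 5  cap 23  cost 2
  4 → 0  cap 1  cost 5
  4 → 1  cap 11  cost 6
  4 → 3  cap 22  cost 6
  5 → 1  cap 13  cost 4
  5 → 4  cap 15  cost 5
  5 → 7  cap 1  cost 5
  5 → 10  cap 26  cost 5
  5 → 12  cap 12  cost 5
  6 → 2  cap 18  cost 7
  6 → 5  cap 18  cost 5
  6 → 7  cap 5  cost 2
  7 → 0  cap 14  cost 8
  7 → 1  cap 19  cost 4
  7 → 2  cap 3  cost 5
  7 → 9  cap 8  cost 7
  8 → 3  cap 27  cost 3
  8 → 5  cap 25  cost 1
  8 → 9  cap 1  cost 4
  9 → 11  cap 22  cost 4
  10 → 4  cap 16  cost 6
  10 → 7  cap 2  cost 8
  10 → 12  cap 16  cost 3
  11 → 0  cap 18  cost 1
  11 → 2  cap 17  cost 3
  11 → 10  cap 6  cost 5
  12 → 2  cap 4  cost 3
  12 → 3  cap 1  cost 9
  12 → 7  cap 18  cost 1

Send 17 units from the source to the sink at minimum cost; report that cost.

shortest-cost path #1: 8→5→12→2 push 4 @ unit cost 9 (adds 36)
shortest-cost path #2: 8→5→1→2 push 13 @ unit cost 10 (adds 130)
total cost = 166

Minimum cost for 17 units: 166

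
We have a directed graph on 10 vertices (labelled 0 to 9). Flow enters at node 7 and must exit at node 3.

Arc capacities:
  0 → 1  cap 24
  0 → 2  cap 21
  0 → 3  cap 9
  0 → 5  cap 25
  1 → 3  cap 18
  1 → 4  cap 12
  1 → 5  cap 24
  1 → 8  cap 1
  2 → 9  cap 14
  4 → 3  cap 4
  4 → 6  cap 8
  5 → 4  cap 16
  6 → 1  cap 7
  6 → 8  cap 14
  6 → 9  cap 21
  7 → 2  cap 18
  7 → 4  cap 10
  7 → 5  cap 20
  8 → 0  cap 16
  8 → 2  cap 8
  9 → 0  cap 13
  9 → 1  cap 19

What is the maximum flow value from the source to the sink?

Maximum flow value: 26

augment #1: 7→4→3 bottleneck 4, total now 4
augment #2: 7→2→9→0→3 bottleneck 9, total now 13
augment #3: 7→2→9→1→3 bottleneck 5, total now 18
augment #4: 7→4→6→1→3 bottleneck 6, total now 24
augment #5: 7→5→4→6→1→3 bottleneck 1, total now 25
augment #6: 7→5→4→6→9→1→3 bottleneck 1, total now 26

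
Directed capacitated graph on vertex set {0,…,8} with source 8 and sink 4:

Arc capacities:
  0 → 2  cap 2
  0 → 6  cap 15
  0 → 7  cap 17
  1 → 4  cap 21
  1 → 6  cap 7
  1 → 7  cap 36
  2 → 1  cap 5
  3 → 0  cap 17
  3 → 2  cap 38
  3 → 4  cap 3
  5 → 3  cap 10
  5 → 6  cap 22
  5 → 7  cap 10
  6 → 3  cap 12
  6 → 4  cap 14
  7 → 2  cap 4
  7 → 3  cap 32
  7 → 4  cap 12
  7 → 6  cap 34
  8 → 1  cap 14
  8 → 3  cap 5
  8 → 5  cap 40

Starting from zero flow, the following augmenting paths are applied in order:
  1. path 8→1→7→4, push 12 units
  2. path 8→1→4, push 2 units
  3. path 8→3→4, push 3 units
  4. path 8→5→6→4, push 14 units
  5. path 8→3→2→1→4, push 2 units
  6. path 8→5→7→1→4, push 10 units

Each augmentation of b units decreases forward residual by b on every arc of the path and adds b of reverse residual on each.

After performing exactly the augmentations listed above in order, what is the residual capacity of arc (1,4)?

Residual capacity of (1,4): 7

after path 1 (8→1→7→4, push 12): res(1,4)=21
after path 2 (8→1→4, push 2): res(1,4)=19
after path 3 (8→3→4, push 3): res(1,4)=19
after path 4 (8→5→6→4, push 14): res(1,4)=19
after path 5 (8→3→2→1→4, push 2): res(1,4)=17
after path 6 (8→5→7→1→4, push 10): res(1,4)=7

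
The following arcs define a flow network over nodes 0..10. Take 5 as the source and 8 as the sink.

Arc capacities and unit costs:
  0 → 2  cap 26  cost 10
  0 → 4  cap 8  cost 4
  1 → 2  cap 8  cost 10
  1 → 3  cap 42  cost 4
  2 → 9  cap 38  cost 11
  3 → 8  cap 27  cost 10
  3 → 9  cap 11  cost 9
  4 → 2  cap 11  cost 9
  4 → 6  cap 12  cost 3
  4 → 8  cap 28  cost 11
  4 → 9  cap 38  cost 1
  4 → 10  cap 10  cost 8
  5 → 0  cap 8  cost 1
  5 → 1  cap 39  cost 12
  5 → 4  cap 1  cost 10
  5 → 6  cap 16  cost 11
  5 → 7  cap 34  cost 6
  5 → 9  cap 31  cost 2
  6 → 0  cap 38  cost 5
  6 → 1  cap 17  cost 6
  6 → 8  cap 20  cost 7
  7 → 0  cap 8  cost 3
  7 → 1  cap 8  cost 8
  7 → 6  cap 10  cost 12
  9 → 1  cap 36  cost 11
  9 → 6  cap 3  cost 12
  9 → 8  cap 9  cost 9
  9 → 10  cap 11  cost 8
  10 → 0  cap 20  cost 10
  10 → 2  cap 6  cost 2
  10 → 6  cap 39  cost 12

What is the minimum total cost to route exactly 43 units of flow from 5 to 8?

Minimum cost for 43 units: 754

shortest-cost path #1: 5→9→8 push 9 @ unit cost 11 (adds 99)
shortest-cost path #2: 5→0→4→6→8 push 8 @ unit cost 15 (adds 120)
shortest-cost path #3: 5→6→8 push 12 @ unit cost 18 (adds 216)
shortest-cost path #4: 5→6→4→8 push 4 @ unit cost 19 (adds 76)
shortest-cost path #5: 5→4→8 push 1 @ unit cost 21 (adds 21)
shortest-cost path #6: 5→9→6→4→8 push 3 @ unit cost 22 (adds 66)
shortest-cost path #7: 5→1→3→8 push 6 @ unit cost 26 (adds 156)
total cost = 754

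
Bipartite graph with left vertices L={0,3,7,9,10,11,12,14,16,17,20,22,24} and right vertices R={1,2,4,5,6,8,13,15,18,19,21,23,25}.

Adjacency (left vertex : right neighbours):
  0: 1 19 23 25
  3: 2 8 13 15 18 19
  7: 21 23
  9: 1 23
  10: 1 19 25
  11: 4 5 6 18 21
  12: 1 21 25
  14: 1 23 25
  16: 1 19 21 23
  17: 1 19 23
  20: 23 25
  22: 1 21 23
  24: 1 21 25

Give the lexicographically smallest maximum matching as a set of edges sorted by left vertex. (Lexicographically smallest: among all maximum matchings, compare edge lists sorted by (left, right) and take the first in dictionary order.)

|M| = 7 (so the lex-smallest maximum matching has 7 edges)
process left vertices in ascending order; for each, take the smallest-labelled available neighbour that still permits 7 edges overall, or leave it unmatched if none does
lex-smallest matching: {0-1, 3-2, 7-21, 9-23, 10-19, 11-4, 12-25}

Lex-smallest maximum matching: {(0,1), (3,2), (7,21), (9,23), (10,19), (11,4), (12,25)}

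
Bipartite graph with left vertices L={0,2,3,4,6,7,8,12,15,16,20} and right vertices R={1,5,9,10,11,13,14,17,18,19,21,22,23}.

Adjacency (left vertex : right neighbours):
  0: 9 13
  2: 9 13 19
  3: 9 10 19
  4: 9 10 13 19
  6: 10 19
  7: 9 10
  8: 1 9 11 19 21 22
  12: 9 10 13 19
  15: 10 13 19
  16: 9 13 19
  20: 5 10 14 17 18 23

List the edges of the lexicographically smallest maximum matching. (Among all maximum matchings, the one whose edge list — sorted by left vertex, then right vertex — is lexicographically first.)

|M| = 6 (so the lex-smallest maximum matching has 6 edges)
process left vertices in ascending order; for each, take the smallest-labelled available neighbour that still permits 6 edges overall, or leave it unmatched if none does
lex-smallest matching: {0-9, 2-13, 3-10, 4-19, 8-1, 20-5}

Lex-smallest maximum matching: {(0,9), (2,13), (3,10), (4,19), (8,1), (20,5)}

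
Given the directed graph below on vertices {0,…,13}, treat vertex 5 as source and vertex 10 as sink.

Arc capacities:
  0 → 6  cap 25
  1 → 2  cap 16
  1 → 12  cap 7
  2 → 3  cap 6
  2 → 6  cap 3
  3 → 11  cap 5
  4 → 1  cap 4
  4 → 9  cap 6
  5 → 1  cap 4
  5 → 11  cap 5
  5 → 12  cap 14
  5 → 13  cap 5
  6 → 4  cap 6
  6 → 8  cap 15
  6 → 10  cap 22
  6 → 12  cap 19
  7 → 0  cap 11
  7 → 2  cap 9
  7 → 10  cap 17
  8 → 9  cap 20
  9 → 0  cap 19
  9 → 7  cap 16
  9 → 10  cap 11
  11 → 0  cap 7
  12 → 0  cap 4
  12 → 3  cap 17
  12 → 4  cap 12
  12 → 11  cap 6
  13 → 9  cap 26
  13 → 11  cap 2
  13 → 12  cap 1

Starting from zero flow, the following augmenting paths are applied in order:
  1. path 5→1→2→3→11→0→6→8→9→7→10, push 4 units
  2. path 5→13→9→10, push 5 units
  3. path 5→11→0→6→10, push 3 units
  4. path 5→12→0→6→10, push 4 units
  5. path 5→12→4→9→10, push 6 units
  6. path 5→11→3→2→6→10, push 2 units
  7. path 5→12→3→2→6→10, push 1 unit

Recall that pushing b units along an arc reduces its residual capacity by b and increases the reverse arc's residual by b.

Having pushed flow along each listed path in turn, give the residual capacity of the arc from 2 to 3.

Residual capacity of (2,3): 5

after path 1 (5→1→2→3→11→0→6→8→9→7→10, push 4): res(2,3)=2
after path 2 (5→13→9→10, push 5): res(2,3)=2
after path 3 (5→11→0→6→10, push 3): res(2,3)=2
after path 4 (5→12→0→6→10, push 4): res(2,3)=2
after path 5 (5→12→4→9→10, push 6): res(2,3)=2
after path 6 (5→11→3→2→6→10, push 2): res(2,3)=4
after path 7 (5→12→3→2→6→10, push 1): res(2,3)=5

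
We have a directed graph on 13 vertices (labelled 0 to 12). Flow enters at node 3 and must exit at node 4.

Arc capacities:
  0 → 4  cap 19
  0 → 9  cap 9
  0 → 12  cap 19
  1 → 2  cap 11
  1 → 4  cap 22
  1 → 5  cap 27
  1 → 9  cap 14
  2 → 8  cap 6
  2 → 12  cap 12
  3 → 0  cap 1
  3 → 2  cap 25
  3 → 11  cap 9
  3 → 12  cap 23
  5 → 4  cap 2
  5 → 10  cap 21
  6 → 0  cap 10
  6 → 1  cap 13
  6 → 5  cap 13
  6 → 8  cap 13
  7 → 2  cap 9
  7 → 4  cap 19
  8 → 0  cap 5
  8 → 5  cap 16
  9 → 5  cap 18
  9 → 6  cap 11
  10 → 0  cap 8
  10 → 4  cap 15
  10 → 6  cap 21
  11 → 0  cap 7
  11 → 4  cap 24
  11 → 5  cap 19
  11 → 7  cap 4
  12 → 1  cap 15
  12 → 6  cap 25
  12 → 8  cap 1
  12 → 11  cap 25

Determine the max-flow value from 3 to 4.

Maximum flow value: 51

augment #1: 3→0→4 bottleneck 1, total now 1
augment #2: 3→11→4 bottleneck 9, total now 10
augment #3: 3→12→1→4 bottleneck 15, total now 25
augment #4: 3→12→11→4 bottleneck 8, total now 33
augment #5: 3→2→8→0→4 bottleneck 5, total now 38
augment #6: 3→2→8→5→4 bottleneck 1, total now 39
augment #7: 3→2→12→11→4 bottleneck 7, total now 46
augment #8: 3→2→12→6→0→4 bottleneck 5, total now 51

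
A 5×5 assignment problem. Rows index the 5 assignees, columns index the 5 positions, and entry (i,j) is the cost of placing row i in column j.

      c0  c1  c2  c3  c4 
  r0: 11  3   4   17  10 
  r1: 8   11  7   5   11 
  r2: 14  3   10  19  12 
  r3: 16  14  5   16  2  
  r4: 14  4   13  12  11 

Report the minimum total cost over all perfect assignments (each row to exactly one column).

Minimum assignment cost: 28

optimal assignment: row0→col2 (cost 4), row1→col3 (cost 5), row2→col1 (cost 3), row3→col4 (cost 2), row4→col0 (cost 14)
total = 4 + 5 + 3 + 2 + 14 = 28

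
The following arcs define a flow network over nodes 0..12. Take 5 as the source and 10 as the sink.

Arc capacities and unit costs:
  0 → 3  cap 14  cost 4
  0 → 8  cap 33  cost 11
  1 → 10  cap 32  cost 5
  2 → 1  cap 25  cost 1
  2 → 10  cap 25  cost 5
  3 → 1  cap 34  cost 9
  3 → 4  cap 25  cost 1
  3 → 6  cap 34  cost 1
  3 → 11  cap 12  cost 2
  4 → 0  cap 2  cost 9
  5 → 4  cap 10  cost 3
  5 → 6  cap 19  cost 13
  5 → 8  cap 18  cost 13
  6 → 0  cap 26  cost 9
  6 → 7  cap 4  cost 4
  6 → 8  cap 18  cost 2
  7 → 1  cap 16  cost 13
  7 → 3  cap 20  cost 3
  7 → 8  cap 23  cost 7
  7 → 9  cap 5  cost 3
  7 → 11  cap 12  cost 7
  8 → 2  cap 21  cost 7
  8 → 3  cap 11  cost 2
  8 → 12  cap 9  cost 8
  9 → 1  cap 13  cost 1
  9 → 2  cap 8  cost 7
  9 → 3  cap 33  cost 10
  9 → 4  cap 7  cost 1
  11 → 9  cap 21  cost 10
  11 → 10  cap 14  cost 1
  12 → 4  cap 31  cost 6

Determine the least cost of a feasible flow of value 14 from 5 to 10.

shortest-cost path #1: 5→8→3→11→10 push 11 @ unit cost 18 (adds 198)
shortest-cost path #2: 5→4→0→3→11→10 push 1 @ unit cost 19 (adds 19)
shortest-cost path #3: 5→6→7→11→10 push 2 @ unit cost 25 (adds 50)
total cost = 267

Minimum cost for 14 units: 267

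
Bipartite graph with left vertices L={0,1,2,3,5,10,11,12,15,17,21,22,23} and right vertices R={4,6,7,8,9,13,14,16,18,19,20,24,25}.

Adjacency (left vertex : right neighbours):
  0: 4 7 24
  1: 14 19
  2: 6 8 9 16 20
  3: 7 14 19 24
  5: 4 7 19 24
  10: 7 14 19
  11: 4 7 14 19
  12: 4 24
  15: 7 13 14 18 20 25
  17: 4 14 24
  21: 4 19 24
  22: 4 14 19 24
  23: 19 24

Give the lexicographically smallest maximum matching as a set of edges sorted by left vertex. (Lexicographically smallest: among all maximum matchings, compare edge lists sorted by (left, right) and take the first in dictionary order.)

Lex-smallest maximum matching: {(0,4), (1,14), (2,6), (3,7), (5,19), (12,24), (15,13)}

|M| = 7 (so the lex-smallest maximum matching has 7 edges)
process left vertices in ascending order; for each, take the smallest-labelled available neighbour that still permits 7 edges overall, or leave it unmatched if none does
lex-smallest matching: {0-4, 1-14, 2-6, 3-7, 5-19, 12-24, 15-13}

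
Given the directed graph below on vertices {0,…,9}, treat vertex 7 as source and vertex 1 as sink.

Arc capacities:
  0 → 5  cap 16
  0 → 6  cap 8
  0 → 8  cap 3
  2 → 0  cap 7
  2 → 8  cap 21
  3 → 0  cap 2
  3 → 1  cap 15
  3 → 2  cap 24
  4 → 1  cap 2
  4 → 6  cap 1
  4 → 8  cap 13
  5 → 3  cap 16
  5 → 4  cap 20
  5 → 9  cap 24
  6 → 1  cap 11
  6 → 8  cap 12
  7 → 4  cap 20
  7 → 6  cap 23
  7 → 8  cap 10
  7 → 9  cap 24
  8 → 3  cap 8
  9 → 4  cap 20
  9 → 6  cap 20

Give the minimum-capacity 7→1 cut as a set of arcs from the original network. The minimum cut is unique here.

augment #1: 7→4→1 push 2
augment #2: 7→6→1 push 11
augment #3: 7→8→3→1 push 8
max flow = 21; residual-reachable set from 7 gives S-side
cut edges (S→T): {(4,1), (6,1), (8,3)} total cap 21

Min-cut arcs: {(4,1), (6,1), (8,3)} (total capacity 21)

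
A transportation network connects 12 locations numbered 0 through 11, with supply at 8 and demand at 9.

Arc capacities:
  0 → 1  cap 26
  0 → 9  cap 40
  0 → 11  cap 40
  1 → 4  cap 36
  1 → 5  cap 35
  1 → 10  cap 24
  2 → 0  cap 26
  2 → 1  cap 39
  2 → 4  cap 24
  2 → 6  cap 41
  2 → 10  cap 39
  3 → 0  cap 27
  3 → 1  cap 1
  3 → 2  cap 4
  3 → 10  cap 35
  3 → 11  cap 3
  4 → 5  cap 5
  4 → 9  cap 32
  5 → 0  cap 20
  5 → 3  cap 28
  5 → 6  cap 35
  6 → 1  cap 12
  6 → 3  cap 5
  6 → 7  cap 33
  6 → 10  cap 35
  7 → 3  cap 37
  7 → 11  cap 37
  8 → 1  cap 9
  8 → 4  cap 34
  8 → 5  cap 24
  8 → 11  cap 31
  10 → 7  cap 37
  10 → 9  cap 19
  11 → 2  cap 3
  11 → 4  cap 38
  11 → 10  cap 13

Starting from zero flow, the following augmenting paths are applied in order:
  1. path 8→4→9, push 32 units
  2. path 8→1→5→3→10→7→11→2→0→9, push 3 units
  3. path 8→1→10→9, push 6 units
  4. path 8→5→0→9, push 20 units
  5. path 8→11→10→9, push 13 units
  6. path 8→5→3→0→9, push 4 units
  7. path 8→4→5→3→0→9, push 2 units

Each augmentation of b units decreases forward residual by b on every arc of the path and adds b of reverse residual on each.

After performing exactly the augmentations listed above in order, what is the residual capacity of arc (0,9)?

Residual capacity of (0,9): 11

after path 1 (8→4→9, push 32): res(0,9)=40
after path 2 (8→1→5→3→10→7→11→2→0→9, push 3): res(0,9)=37
after path 3 (8→1→10→9, push 6): res(0,9)=37
after path 4 (8→5→0→9, push 20): res(0,9)=17
after path 5 (8→11→10→9, push 13): res(0,9)=17
after path 6 (8→5→3→0→9, push 4): res(0,9)=13
after path 7 (8→4→5→3→0→9, push 2): res(0,9)=11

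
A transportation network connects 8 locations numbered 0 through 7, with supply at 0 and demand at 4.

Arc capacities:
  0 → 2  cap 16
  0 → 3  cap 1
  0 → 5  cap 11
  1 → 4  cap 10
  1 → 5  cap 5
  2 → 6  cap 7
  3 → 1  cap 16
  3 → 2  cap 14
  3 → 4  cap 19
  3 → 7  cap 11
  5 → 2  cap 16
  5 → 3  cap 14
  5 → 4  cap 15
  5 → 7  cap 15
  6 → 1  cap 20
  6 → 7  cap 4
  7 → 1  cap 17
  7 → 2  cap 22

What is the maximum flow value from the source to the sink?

augment #1: 0→3→4 bottleneck 1, total now 1
augment #2: 0→5→4 bottleneck 11, total now 12
augment #3: 0→2→6→1→4 bottleneck 7, total now 19

Maximum flow value: 19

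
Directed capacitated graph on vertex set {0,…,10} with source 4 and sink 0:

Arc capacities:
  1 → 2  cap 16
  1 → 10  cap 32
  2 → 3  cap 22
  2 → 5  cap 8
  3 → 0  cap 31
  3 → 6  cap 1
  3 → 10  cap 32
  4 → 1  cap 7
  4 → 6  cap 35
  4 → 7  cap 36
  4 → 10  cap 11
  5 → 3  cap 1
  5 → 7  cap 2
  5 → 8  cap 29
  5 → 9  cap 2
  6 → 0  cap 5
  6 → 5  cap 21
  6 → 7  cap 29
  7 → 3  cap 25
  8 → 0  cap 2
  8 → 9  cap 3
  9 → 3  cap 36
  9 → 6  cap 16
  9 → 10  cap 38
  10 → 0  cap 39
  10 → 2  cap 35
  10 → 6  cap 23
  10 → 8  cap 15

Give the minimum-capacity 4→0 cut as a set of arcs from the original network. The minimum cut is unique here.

augment #1: 4→6→0 push 5
augment #2: 4→10→0 push 11
augment #3: 4→1→10→0 push 7
augment #4: 4→7→3→0 push 25
augment #5: 4→6→5→3→0 push 1
augment #6: 4→6→5→8→0 push 2
augment #7: 4→6→5→9→3→0 push 2
augment #8: 4→6→5→8→9→3→0 push 3
max flow = 56; residual-reachable set from 4 gives S-side
cut edges (S→T): {(4,1), (4,10), (5,3), (5,9), (6,0), (7,3), (8,0), (8,9)} total cap 56

Min-cut arcs: {(4,1), (4,10), (5,3), (5,9), (6,0), (7,3), (8,0), (8,9)} (total capacity 56)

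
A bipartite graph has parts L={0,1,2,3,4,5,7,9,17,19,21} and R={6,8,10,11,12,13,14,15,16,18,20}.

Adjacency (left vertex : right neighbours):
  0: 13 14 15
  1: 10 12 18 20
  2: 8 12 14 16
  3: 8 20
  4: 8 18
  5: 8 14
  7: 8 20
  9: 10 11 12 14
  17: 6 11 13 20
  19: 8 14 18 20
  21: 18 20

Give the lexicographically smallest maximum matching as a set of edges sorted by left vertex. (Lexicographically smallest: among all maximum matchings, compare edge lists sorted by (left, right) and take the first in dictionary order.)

Lex-smallest maximum matching: {(0,13), (1,10), (2,12), (3,8), (4,18), (5,14), (7,20), (9,11), (17,6)}

|M| = 9 (so the lex-smallest maximum matching has 9 edges)
process left vertices in ascending order; for each, take the smallest-labelled available neighbour that still permits 9 edges overall, or leave it unmatched if none does
lex-smallest matching: {0-13, 1-10, 2-12, 3-8, 4-18, 5-14, 7-20, 9-11, 17-6}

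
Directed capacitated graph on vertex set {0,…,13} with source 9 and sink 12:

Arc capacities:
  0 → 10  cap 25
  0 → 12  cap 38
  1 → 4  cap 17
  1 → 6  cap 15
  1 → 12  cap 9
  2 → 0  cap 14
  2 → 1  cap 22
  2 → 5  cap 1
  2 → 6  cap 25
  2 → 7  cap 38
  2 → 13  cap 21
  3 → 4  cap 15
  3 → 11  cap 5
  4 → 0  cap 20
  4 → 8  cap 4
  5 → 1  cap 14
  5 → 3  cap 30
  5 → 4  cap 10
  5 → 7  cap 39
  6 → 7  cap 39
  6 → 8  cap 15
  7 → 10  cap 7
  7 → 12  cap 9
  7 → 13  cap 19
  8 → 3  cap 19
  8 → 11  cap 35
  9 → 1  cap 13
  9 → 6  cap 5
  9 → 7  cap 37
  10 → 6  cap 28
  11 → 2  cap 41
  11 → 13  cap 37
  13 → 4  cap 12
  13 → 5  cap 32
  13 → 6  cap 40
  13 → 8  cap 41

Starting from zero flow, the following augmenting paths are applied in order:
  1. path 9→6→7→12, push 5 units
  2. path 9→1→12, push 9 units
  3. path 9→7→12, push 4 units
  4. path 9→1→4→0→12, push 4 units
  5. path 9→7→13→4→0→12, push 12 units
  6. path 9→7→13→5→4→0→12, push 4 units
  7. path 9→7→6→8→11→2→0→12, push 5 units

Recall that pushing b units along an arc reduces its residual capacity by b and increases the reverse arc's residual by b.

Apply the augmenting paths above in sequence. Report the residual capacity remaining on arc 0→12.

Residual capacity of (0,12): 13

after path 1 (9→6→7→12, push 5): res(0,12)=38
after path 2 (9→1→12, push 9): res(0,12)=38
after path 3 (9→7→12, push 4): res(0,12)=38
after path 4 (9→1→4→0→12, push 4): res(0,12)=34
after path 5 (9→7→13→4→0→12, push 12): res(0,12)=22
after path 6 (9→7→13→5→4→0→12, push 4): res(0,12)=18
after path 7 (9→7→6→8→11→2→0→12, push 5): res(0,12)=13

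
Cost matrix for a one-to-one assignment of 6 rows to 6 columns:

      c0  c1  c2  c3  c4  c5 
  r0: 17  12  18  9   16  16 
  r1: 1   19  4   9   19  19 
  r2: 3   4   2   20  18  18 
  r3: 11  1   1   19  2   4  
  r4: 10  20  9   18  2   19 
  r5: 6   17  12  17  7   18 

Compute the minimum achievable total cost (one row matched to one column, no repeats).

optimal assignment: row0→col3 (cost 9), row1→col2 (cost 4), row2→col1 (cost 4), row3→col5 (cost 4), row4→col4 (cost 2), row5→col0 (cost 6)
total = 9 + 4 + 4 + 4 + 2 + 6 = 29

Minimum assignment cost: 29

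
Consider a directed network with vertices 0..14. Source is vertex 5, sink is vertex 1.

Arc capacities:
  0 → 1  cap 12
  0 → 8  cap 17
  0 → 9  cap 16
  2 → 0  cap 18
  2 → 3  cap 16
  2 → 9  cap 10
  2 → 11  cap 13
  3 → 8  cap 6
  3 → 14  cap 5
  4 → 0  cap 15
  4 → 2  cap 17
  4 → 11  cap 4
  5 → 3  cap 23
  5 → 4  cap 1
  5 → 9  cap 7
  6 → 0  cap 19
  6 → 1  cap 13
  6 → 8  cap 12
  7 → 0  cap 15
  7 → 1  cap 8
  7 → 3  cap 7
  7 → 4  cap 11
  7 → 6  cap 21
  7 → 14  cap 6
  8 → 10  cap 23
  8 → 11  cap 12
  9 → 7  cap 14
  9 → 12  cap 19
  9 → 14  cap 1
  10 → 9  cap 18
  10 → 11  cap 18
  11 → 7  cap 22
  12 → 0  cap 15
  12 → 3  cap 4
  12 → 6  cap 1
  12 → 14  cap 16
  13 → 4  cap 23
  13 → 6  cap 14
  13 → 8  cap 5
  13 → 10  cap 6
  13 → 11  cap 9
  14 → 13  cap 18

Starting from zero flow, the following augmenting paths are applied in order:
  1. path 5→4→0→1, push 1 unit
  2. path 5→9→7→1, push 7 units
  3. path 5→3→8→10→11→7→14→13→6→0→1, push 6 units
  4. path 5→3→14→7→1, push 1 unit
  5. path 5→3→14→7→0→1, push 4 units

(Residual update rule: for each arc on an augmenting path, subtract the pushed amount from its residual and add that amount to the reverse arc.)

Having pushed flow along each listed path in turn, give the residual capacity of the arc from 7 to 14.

after path 1 (5→4→0→1, push 1): res(7,14)=6
after path 2 (5→9→7→1, push 7): res(7,14)=6
after path 3 (5→3→8→10→11→7→14→13→6→0→1, push 6): res(7,14)=0
after path 4 (5→3→14→7→1, push 1): res(7,14)=1
after path 5 (5→3→14→7→0→1, push 4): res(7,14)=5

Residual capacity of (7,14): 5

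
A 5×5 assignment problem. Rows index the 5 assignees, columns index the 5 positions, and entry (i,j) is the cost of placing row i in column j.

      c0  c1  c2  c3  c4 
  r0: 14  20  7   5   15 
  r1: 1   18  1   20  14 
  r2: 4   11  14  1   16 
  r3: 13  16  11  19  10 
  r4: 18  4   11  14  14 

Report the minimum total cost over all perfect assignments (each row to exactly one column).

Minimum assignment cost: 23

optimal assignment: row0→col2 (cost 7), row1→col0 (cost 1), row2→col3 (cost 1), row3→col4 (cost 10), row4→col1 (cost 4)
total = 7 + 1 + 1 + 10 + 4 = 23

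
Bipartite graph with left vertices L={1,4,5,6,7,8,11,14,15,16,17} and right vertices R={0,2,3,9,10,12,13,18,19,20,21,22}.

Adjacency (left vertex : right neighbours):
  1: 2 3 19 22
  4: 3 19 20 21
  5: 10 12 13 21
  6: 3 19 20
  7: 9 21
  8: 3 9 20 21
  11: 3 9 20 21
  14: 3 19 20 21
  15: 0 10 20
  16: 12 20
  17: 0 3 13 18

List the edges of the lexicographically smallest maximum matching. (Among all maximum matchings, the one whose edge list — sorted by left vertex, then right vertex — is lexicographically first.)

|M| = 10 (so the lex-smallest maximum matching has 10 edges)
process left vertices in ascending order; for each, take the smallest-labelled available neighbour that still permits 10 edges overall, or leave it unmatched if none does
lex-smallest matching: {1-2, 4-3, 5-10, 6-19, 7-9, 8-20, 11-21, 15-0, 16-12, 17-13}

Lex-smallest maximum matching: {(1,2), (4,3), (5,10), (6,19), (7,9), (8,20), (11,21), (15,0), (16,12), (17,13)}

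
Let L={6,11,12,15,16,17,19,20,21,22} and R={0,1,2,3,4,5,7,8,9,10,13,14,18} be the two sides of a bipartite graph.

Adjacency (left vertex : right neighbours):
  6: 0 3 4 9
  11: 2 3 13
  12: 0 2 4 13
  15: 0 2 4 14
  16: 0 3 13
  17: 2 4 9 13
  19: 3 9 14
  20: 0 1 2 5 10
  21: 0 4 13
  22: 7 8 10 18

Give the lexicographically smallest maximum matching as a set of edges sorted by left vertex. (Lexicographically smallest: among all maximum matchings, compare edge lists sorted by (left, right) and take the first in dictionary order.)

|M| = 9 (so the lex-smallest maximum matching has 9 edges)
process left vertices in ascending order; for each, take the smallest-labelled available neighbour that still permits 9 edges overall, or leave it unmatched if none does
lex-smallest matching: {6-0, 11-2, 12-4, 15-14, 16-3, 17-9, 20-1, 21-13, 22-7}

Lex-smallest maximum matching: {(6,0), (11,2), (12,4), (15,14), (16,3), (17,9), (20,1), (21,13), (22,7)}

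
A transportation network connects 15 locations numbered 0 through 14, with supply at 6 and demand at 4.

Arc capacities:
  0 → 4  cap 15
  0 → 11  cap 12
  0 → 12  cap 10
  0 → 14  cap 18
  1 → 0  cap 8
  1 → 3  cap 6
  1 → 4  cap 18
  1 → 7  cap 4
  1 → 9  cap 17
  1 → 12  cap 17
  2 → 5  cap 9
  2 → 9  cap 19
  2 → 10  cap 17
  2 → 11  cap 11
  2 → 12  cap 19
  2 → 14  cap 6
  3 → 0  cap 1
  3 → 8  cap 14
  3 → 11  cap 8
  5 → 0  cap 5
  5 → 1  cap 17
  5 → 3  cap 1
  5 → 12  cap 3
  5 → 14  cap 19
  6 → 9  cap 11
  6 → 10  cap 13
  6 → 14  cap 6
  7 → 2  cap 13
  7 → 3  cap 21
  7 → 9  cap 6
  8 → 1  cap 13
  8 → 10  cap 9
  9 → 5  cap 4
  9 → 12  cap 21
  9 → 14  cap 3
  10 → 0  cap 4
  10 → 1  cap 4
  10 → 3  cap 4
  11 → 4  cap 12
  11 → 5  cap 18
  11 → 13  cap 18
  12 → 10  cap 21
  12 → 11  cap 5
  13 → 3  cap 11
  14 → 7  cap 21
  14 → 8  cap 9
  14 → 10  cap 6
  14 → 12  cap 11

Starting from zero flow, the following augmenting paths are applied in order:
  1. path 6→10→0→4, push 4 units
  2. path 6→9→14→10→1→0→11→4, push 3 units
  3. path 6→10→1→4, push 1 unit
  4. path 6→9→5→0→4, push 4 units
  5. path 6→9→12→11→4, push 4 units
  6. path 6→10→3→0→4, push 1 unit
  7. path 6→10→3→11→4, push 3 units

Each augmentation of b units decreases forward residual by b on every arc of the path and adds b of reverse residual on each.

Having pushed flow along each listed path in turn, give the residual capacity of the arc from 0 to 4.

after path 1 (6→10→0→4, push 4): res(0,4)=11
after path 2 (6→9→14→10→1→0→11→4, push 3): res(0,4)=11
after path 3 (6→10→1→4, push 1): res(0,4)=11
after path 4 (6→9→5→0→4, push 4): res(0,4)=7
after path 5 (6→9→12→11→4, push 4): res(0,4)=7
after path 6 (6→10→3→0→4, push 1): res(0,4)=6
after path 7 (6→10→3→11→4, push 3): res(0,4)=6

Residual capacity of (0,4): 6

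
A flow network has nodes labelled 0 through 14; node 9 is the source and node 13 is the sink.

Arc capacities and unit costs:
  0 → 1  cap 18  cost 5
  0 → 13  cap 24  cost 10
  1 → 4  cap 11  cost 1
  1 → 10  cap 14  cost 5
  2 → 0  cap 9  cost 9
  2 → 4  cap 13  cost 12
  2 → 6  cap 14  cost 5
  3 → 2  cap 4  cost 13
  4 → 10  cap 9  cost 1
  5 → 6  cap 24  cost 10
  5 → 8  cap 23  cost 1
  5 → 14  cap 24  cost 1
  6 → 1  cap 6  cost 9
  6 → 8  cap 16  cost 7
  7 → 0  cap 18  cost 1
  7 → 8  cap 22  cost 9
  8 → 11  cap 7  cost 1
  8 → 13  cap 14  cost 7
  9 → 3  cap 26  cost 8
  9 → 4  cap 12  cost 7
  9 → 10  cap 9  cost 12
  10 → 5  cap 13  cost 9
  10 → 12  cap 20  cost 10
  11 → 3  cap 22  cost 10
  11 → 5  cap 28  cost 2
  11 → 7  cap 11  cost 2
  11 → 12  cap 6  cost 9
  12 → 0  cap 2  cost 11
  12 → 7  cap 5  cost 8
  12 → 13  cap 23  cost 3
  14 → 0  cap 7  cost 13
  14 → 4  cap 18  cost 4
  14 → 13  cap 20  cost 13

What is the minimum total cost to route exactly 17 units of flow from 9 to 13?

Minimum cost for 17 units: 389

shortest-cost path #1: 9→4→10→12→13 push 9 @ unit cost 21 (adds 189)
shortest-cost path #2: 9→10→12→13 push 8 @ unit cost 25 (adds 200)
total cost = 389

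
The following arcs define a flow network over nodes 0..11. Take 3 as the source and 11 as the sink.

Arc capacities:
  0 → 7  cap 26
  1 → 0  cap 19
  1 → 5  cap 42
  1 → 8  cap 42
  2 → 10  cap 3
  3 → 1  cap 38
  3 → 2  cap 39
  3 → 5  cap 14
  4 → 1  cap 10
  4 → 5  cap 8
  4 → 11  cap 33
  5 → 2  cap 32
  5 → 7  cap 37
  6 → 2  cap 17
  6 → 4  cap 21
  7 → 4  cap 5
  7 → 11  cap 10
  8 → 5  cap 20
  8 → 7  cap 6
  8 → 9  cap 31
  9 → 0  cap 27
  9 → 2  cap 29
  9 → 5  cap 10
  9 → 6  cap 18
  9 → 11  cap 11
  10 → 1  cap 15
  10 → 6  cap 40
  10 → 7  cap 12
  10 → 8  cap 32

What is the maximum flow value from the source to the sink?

augment #1: 3→5→7→11 bottleneck 10, total now 10
augment #2: 3→1→8→9→11 bottleneck 11, total now 21
augment #3: 3→5→7→4→11 bottleneck 4, total now 25
augment #4: 3→1→0→7→4→11 bottleneck 1, total now 26
augment #5: 3→2→10→6→4→11 bottleneck 3, total now 29
augment #6: 3→1→8→9→6→4→11 bottleneck 18, total now 47

Maximum flow value: 47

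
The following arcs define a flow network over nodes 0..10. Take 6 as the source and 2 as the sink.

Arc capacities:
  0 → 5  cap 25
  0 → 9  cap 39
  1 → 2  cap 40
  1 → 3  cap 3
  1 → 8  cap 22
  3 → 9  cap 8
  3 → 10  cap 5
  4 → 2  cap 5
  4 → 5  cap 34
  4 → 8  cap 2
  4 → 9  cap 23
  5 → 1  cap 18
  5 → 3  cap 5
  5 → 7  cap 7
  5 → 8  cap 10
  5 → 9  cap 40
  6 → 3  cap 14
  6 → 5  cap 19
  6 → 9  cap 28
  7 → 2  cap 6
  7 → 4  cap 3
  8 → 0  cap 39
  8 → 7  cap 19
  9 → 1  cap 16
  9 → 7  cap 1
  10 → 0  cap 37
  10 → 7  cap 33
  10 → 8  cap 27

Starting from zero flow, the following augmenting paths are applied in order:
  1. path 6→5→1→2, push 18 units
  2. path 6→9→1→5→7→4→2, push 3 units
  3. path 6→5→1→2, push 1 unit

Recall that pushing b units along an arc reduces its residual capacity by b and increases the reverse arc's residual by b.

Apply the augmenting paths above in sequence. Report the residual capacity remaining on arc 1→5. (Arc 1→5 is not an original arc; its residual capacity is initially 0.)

Residual capacity of (1,5): 16

after path 1 (6→5→1→2, push 18): res(1,5)=18
after path 2 (6→9→1→5→7→4→2, push 3): res(1,5)=15
after path 3 (6→5→1→2, push 1): res(1,5)=16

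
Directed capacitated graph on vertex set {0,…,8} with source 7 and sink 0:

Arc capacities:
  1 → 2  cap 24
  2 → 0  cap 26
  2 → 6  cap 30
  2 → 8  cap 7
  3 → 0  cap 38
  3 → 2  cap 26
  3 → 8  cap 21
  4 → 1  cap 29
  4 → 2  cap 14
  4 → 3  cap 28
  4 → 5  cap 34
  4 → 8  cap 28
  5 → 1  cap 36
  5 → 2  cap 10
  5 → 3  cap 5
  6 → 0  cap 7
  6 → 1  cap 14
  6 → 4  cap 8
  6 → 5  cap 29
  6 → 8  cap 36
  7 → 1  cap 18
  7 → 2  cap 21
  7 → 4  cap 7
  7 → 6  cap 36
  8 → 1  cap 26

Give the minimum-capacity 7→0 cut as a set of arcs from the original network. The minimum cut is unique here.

Min-cut arcs: {(2,0), (5,3), (6,0), (6,4), (7,4)} (total capacity 53)

augment #1: 7→2→0 push 21
augment #2: 7→6→0 push 7
augment #3: 7→1→2→0 push 5
augment #4: 7→4→3→0 push 7
augment #5: 7→6→4→3→0 push 8
augment #6: 7→6→5→3→0 push 5
max flow = 53; residual-reachable set from 7 gives S-side
cut edges (S→T): {(2,0), (5,3), (6,0), (6,4), (7,4)} total cap 53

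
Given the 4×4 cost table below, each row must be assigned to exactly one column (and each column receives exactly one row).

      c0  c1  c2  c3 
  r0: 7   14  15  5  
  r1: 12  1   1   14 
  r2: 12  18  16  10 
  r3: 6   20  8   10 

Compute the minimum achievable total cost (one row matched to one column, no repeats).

one of 2 optimal assignments: row0→col0 (cost 7), row1→col1 (cost 1), row2→col3 (cost 10), row3→col2 (cost 8)
total = 7 + 1 + 10 + 8 = 26

Minimum assignment cost: 26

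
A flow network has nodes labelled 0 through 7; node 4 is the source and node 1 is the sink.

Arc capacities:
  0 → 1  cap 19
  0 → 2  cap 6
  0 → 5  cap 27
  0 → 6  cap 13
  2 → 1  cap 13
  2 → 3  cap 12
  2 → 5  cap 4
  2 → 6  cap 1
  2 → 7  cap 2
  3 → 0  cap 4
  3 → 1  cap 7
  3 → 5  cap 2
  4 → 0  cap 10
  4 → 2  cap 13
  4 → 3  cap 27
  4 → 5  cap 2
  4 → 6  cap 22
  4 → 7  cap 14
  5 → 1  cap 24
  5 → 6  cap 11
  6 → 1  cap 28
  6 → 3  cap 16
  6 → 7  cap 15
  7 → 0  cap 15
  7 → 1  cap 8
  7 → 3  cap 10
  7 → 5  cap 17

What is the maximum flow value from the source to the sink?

Maximum flow value: 74

augment #1: 4→0→1 bottleneck 10, total now 10
augment #2: 4→2→1 bottleneck 13, total now 23
augment #3: 4→3→1 bottleneck 7, total now 30
augment #4: 4→5→1 bottleneck 2, total now 32
augment #5: 4→6→1 bottleneck 22, total now 54
augment #6: 4→7→1 bottleneck 8, total now 62
augment #7: 4→3→0→1 bottleneck 4, total now 66
augment #8: 4→3→5→1 bottleneck 2, total now 68
augment #9: 4→7→0→1 bottleneck 5, total now 73
augment #10: 4→7→5→1 bottleneck 1, total now 74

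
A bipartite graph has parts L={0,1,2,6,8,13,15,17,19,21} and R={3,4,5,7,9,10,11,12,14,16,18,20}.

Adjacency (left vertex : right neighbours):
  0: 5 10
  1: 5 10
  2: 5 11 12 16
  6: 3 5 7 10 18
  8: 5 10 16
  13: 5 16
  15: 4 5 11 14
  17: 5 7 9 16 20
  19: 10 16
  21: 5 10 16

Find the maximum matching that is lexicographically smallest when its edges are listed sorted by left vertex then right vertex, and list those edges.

Lex-smallest maximum matching: {(0,5), (1,10), (2,11), (6,3), (8,16), (15,4), (17,7)}

|M| = 7 (so the lex-smallest maximum matching has 7 edges)
process left vertices in ascending order; for each, take the smallest-labelled available neighbour that still permits 7 edges overall, or leave it unmatched if none does
lex-smallest matching: {0-5, 1-10, 2-11, 6-3, 8-16, 15-4, 17-7}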